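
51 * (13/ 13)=51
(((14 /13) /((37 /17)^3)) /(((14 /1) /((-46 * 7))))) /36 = -790993 /11852802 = -0.07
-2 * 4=-8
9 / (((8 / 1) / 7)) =63 / 8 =7.88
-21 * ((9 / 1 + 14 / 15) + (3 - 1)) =-1253 / 5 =-250.60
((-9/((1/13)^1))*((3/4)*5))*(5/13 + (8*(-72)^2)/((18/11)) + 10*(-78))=-43110495/4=-10777623.75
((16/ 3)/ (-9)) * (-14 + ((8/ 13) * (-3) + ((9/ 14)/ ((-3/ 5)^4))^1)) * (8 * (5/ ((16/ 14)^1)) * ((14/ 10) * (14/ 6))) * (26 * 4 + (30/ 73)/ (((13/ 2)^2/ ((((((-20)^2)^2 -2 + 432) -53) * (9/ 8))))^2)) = 109219012782761042084/ 19759099581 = 5527529852.01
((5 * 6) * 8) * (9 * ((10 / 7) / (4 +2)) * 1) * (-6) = -21600 / 7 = -3085.71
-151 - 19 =-170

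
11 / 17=0.65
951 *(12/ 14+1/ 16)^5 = 11024696446593/ 17623416832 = 625.57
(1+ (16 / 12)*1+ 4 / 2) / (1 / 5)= 65 / 3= 21.67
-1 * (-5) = 5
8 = 8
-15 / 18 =-5 / 6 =-0.83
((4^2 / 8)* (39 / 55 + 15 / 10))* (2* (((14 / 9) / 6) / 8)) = 63 / 220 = 0.29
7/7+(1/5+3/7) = 57/35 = 1.63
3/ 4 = 0.75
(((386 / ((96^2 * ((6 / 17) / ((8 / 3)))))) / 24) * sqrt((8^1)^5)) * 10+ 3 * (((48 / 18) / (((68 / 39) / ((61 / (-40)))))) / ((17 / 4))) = -2379 / 1445+ 16405 * sqrt(2) / 972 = 22.22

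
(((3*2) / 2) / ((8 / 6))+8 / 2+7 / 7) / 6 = 29 / 24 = 1.21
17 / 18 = 0.94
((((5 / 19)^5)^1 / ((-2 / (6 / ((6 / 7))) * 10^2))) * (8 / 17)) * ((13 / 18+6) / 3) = -105875 / 2273058882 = -0.00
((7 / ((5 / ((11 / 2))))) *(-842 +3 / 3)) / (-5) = 64757 / 50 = 1295.14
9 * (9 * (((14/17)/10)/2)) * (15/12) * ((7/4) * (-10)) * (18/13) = -101.02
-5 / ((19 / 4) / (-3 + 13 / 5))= 8 / 19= 0.42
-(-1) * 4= 4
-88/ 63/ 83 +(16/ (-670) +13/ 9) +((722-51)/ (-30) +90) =48373307/ 700686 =69.04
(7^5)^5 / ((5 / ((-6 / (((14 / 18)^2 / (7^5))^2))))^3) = -1065784922447455932154344000000000000000000000000.00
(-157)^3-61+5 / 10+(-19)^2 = -7739185 / 2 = -3869592.50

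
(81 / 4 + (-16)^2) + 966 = 4969 / 4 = 1242.25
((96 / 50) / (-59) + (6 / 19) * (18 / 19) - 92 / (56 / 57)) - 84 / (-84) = -688632467 / 7454650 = -92.38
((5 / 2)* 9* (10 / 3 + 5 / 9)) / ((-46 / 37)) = -6475 / 92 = -70.38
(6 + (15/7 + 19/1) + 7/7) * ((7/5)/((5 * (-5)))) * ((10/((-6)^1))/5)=197/375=0.53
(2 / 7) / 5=2 / 35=0.06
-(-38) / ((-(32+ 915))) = -38 / 947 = -0.04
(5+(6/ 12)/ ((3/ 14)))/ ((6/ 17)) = 187/ 9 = 20.78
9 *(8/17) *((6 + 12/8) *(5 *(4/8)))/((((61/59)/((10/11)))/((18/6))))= 209.48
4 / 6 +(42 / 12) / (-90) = 113 / 180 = 0.63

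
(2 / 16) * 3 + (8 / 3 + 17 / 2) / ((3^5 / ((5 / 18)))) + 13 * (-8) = -103.61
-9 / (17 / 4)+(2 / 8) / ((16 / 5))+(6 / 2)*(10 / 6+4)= 16277 / 1088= 14.96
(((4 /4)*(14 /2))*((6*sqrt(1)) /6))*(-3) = -21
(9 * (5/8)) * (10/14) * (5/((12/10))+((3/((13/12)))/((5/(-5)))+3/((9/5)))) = 17925/1456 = 12.31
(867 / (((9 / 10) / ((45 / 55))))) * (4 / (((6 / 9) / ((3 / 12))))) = 13005 / 11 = 1182.27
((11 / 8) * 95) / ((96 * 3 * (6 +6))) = 1045 / 27648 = 0.04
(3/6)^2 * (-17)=-17/4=-4.25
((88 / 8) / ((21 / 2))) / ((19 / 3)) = 22 / 133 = 0.17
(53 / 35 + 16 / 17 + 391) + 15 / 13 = 3052303 / 7735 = 394.61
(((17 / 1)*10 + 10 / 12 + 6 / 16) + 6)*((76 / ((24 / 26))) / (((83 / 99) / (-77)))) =-889765877 / 664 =-1340008.85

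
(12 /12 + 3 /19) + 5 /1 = 117 /19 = 6.16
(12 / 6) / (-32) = -1 / 16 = -0.06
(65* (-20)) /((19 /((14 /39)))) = -1400 /57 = -24.56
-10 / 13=-0.77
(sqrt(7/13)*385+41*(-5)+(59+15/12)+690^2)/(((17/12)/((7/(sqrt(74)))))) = 16170*sqrt(6734)/8177+39980241*sqrt(74)/1258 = 273551.02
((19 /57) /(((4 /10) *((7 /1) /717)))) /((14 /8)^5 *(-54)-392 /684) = -10462464 /108707333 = -0.10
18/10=9/5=1.80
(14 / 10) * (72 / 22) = 4.58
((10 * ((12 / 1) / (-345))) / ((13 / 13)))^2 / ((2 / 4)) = 128 / 529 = 0.24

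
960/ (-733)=-1.31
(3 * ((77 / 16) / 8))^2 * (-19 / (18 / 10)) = -563255 / 16384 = -34.38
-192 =-192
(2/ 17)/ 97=2/ 1649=0.00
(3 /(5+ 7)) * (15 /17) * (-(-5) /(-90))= -5 /408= -0.01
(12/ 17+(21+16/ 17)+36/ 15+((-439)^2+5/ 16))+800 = 263223049/ 1360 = 193546.36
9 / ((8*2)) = 0.56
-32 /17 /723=-32 /12291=-0.00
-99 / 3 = -33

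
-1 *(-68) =68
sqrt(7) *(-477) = -477 *sqrt(7) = -1262.02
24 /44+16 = 182 /11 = 16.55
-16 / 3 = -5.33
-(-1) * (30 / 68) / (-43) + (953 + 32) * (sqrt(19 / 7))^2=27361225 / 10234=2673.56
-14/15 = -0.93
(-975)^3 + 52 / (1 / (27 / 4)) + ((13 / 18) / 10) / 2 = -333669248627 / 360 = -926859023.96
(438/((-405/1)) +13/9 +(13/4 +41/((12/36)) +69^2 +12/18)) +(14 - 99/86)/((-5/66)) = 109567633/23220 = 4718.67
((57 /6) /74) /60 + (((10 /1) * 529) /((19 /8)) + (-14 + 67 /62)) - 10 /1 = 11529985231 /5230320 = 2204.45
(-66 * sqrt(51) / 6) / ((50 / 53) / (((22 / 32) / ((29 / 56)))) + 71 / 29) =-1301839 * sqrt(51) / 373851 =-24.87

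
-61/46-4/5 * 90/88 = -1085/506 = -2.14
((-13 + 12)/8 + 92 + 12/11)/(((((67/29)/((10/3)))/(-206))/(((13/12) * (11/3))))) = -58828965/536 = -109755.53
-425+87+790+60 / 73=33056 / 73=452.82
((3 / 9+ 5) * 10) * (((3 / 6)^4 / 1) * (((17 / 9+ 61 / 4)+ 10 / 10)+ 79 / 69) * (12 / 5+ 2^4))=31934 / 27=1182.74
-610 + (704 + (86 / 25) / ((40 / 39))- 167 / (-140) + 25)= 216207 / 1750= 123.55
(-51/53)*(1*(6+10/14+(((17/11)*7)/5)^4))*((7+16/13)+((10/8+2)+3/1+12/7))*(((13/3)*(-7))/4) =18377595281673/5431811000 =3383.33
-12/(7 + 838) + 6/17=4866/14365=0.34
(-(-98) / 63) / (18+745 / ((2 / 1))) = 28 / 7029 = 0.00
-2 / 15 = -0.13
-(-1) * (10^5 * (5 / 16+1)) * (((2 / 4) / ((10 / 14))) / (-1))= -91875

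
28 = 28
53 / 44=1.20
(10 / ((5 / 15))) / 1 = 30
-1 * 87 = -87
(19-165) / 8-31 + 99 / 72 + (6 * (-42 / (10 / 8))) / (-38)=-32353 / 760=-42.57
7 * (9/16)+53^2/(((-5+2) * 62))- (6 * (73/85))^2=-405492797/10750800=-37.72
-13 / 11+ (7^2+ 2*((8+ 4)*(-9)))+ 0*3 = -1850 / 11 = -168.18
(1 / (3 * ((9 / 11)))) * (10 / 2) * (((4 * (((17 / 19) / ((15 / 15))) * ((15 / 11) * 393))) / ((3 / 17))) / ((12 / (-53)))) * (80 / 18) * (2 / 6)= -2006527000 / 13851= -144865.14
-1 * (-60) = 60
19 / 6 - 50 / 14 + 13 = 529 / 42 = 12.60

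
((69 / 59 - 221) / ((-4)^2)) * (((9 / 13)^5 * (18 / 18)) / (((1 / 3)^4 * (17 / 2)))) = -20.82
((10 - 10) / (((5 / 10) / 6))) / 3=0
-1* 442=-442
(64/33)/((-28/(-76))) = 1216/231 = 5.26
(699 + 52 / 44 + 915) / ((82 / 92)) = 817282 / 451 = 1812.16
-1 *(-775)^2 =-600625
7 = 7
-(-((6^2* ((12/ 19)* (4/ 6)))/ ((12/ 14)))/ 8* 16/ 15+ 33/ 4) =-2239/ 380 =-5.89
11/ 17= 0.65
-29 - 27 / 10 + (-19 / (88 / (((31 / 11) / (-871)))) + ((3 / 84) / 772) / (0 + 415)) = -29969303062847 / 945424720240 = -31.70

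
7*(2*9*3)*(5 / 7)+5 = 275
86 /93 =0.92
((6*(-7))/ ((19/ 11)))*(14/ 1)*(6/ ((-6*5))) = 6468/ 95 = 68.08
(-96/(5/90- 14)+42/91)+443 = 1469479/3263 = 450.35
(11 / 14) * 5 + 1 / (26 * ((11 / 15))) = 3985 / 1001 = 3.98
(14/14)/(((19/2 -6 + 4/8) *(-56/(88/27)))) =-11/756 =-0.01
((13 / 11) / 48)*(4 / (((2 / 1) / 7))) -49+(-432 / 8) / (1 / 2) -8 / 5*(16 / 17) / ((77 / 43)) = -157.50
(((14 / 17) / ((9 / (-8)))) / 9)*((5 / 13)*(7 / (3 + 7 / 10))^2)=-0.11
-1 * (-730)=730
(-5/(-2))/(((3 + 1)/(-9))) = -45/8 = -5.62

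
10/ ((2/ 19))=95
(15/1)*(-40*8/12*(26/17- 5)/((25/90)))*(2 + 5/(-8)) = 116820/17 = 6871.76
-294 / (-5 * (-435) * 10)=-49 / 3625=-0.01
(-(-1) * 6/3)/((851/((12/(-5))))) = -24/4255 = -0.01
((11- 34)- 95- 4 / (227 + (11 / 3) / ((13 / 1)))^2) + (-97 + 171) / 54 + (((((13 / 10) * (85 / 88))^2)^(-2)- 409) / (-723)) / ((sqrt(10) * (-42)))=-61854664043 / 530350848- 324895596451 * sqrt(10) / 241454568902820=-116.63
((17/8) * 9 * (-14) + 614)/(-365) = -277/292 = -0.95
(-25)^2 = 625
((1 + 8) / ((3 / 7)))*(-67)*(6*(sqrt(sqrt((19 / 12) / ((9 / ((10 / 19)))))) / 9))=-469*15^(1 / 4)*2^(3 / 4) / 3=-517.42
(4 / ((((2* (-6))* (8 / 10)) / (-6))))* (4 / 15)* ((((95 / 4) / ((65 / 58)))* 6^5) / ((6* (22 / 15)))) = 1785240 / 143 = 12484.20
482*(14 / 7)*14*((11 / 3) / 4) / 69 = 37114 / 207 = 179.29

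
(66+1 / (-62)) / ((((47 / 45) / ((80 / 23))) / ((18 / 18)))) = 7363800 / 33511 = 219.74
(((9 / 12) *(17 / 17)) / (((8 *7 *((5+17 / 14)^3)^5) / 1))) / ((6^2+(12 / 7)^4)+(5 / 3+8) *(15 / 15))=1667495524260299776 / 5381261078373346625197633652273415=0.00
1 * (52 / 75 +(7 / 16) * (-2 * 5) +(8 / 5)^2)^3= -304821217 / 216000000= -1.41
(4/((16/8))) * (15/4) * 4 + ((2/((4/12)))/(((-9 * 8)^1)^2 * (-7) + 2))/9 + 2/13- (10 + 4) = 11430077/707577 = 16.15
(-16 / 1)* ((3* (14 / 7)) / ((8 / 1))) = -12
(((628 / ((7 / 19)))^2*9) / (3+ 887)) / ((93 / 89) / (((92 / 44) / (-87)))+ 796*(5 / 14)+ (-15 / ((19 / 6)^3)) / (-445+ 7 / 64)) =122.01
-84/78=-14/13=-1.08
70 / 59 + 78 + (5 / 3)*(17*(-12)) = -15388 / 59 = -260.81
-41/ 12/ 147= -41/ 1764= -0.02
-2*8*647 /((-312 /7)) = 232.26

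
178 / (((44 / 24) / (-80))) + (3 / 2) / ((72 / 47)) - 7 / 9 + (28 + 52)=-7687.07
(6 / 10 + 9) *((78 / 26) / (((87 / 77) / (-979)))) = -3618384 / 145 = -24954.37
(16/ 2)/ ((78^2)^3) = 1/ 28149950088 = 0.00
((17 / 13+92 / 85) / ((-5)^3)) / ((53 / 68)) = -10564 / 430625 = -0.02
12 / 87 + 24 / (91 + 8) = 364 / 957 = 0.38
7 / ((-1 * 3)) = -7 / 3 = -2.33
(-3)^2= 9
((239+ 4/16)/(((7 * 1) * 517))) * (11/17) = 957/22372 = 0.04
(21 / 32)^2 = 441 / 1024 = 0.43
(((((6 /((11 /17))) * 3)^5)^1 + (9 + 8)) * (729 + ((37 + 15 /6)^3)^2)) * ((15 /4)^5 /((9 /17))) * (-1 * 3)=-2806429705503161230121627334375 /10554638336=-265895392732778639296.58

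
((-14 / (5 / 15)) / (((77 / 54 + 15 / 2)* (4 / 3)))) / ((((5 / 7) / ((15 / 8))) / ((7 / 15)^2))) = -194481 / 96400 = -2.02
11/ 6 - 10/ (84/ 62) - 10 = -653/ 42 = -15.55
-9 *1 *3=-27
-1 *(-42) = 42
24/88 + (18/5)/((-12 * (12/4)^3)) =259/990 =0.26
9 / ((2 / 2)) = 9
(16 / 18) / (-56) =-0.02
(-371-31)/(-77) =402/77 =5.22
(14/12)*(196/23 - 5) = 189/46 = 4.11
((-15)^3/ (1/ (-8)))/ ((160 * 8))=675/ 32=21.09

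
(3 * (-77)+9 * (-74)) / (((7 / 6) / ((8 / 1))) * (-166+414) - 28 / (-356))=-478998 / 19355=-24.75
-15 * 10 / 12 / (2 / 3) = -75 / 4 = -18.75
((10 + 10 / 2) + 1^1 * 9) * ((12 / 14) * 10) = 1440 / 7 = 205.71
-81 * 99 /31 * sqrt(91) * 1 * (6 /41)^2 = -288684 * sqrt(91) /52111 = -52.85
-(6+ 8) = -14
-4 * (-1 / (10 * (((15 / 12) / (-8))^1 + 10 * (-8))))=-64 / 12825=-0.00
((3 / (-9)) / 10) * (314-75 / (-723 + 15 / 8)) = -302011 / 28845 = -10.47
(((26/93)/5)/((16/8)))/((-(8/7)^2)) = -0.02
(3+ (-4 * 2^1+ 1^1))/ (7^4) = -4/ 2401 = -0.00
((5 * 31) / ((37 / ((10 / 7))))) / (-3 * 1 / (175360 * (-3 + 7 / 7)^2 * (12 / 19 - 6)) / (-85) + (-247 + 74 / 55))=-34563105280000 / 1418749183613811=-0.02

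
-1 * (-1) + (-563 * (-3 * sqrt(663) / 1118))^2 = 145584919 / 96148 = 1514.18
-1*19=-19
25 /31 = 0.81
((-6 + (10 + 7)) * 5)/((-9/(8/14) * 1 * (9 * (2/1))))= -0.19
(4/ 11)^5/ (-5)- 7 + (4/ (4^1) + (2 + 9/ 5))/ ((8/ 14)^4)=195928093/ 5153632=38.02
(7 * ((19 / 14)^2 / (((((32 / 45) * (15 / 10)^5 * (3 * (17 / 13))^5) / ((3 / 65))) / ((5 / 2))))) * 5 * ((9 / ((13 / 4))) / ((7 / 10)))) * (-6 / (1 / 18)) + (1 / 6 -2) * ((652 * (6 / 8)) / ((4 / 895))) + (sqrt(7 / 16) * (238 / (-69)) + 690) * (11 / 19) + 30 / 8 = -19053186211860475 / 95175854424 -1309 * sqrt(7) / 2622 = -200190.61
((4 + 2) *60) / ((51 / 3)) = 360 / 17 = 21.18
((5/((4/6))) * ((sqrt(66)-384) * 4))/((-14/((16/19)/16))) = 5760/133-15 * sqrt(66)/133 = 42.39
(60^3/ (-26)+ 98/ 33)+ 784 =-7520.72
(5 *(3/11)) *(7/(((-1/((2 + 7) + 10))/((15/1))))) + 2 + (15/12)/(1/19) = -118567/44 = -2694.70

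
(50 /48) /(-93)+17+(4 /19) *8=791885 /42408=18.67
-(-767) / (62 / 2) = 767 / 31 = 24.74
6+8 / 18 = 58 / 9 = 6.44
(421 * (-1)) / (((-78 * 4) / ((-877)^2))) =1037831.12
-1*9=-9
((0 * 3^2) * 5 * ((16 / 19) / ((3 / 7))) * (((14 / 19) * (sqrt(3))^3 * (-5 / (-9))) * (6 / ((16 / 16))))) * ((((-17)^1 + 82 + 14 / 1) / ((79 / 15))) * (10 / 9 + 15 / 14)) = 0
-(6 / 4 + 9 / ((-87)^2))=-2525 / 1682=-1.50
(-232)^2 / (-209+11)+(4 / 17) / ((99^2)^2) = -443915673692 / 1633013217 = -271.84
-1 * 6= -6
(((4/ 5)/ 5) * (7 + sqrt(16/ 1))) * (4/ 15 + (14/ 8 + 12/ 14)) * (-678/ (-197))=3000602/ 172375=17.41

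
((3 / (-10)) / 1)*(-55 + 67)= -18 / 5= -3.60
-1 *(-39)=39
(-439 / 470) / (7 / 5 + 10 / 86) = -18877 / 30644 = -0.62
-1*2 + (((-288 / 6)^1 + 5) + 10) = -35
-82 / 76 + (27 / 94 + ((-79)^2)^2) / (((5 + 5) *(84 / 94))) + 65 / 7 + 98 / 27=89440758113 / 20520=4358711.41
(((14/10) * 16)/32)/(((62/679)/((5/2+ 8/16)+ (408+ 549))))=228144/31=7359.48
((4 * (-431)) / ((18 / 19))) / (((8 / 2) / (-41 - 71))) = 458584 / 9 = 50953.78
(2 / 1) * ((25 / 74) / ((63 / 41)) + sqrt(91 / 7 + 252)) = 1025 / 2331 + 2 * sqrt(265) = 33.00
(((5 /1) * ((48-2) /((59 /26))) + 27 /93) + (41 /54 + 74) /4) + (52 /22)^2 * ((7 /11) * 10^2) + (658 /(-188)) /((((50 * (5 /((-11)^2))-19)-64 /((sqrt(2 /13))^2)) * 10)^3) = 8992572615775980825357241321 /18897587526851913602250000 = 475.86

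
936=936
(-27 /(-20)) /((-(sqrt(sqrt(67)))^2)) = -27 * sqrt(67) /1340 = -0.16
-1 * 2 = -2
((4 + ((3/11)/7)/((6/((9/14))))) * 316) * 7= 682007/77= 8857.23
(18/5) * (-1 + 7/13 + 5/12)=-0.16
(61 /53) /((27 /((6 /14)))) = 0.02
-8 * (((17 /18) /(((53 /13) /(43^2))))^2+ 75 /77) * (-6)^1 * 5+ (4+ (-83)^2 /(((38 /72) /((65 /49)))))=34213997620315252 /776708163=44050003.91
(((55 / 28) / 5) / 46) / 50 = 11 / 64400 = 0.00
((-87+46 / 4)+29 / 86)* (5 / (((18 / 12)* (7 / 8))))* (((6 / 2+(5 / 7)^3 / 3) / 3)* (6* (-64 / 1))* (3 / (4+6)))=10630332416 / 309729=34321.40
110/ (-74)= -55/ 37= -1.49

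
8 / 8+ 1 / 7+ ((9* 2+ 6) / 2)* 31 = 2612 / 7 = 373.14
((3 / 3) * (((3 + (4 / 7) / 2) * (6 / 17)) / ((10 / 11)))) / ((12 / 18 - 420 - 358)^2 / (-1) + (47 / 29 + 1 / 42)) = -396198 / 187672599475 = -0.00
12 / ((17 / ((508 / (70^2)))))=1524 / 20825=0.07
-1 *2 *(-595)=1190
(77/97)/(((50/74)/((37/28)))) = 15059/9700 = 1.55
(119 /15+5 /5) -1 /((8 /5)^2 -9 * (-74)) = 2239301 /250710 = 8.93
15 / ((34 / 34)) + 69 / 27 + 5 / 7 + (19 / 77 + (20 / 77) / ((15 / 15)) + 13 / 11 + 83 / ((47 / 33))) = 2548184 / 32571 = 78.23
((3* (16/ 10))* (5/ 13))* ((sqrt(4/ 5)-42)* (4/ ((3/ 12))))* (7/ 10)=-56448/ 65 + 2688* sqrt(5)/ 325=-849.94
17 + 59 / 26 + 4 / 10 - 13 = 867 / 130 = 6.67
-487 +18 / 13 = -6313 / 13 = -485.62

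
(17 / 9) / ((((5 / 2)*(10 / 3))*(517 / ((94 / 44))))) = 17 / 18150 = 0.00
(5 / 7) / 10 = 1 / 14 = 0.07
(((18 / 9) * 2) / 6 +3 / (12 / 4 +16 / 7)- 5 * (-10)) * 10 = 56870 / 111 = 512.34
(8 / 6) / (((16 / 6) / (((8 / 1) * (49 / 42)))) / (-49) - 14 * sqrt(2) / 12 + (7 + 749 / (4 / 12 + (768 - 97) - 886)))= 13940935904 * sqrt(2) / 85704556393 + 41883016560 / 85704556393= 0.72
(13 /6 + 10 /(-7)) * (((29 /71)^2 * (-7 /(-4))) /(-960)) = -26071 /116144640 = -0.00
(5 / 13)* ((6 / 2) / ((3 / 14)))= 70 / 13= 5.38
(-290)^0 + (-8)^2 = 65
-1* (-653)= 653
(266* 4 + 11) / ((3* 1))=358.33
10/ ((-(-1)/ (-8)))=-80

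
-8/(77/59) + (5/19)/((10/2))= -8891/1463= -6.08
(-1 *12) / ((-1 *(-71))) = -12 / 71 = -0.17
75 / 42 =25 / 14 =1.79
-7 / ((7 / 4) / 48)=-192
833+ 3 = 836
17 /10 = 1.70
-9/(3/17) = -51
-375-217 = -592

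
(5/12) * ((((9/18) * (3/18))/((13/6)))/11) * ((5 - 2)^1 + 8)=5/312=0.02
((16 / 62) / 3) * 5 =40 / 93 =0.43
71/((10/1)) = 71/10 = 7.10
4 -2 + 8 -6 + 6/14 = 31/7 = 4.43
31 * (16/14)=248/7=35.43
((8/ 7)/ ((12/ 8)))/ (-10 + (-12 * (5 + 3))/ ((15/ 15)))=-8/ 1113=-0.01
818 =818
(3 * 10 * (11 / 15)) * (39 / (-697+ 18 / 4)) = -1716 / 1385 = -1.24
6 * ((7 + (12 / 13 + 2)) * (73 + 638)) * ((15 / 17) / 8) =4127355 / 884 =4668.95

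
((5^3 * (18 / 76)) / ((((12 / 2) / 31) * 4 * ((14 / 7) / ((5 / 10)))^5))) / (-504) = -3875 / 52297728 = -0.00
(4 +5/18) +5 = 167/18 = 9.28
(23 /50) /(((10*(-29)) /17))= -391 /14500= -0.03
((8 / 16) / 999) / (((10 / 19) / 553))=10507 / 19980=0.53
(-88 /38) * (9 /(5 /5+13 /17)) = -1122 /95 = -11.81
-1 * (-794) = 794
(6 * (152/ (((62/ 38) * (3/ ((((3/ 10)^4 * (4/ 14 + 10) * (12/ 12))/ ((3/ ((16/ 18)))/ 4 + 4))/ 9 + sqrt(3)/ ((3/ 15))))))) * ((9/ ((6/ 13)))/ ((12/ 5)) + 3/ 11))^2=737901289231488 * sqrt(3)/ 15770610625 + 9818475652850999289191724/ 53472226650390625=183699272.81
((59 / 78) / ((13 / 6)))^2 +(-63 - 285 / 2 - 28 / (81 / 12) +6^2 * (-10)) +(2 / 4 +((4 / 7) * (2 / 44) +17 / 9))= -33674121959 / 59378319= -567.11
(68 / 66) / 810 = 17 / 13365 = 0.00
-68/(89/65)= -4420/89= -49.66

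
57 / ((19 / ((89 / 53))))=267 / 53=5.04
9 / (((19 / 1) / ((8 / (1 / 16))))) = 1152 / 19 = 60.63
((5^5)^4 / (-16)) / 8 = -95367431640625 / 128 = -745058059692.38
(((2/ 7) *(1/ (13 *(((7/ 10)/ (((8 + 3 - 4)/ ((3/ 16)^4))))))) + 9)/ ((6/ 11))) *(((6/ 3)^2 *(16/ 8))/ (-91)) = -60590596/ 2012283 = -30.11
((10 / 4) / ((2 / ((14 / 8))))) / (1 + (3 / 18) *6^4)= 5 / 496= 0.01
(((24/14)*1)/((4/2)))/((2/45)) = 135/7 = 19.29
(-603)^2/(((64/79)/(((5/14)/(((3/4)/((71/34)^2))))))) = 241338807585/258944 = 932011.58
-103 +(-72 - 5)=-180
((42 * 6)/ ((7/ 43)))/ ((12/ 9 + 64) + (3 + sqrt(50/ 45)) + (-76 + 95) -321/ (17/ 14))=-39596808/ 4527883 -74562 * sqrt(10)/ 4527883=-8.80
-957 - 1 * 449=-1406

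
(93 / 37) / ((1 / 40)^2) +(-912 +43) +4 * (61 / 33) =3858379 / 1221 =3160.02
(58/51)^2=3364/2601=1.29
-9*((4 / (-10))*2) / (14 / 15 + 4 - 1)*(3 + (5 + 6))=25.63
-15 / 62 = -0.24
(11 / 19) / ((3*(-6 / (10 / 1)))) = -55 / 171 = -0.32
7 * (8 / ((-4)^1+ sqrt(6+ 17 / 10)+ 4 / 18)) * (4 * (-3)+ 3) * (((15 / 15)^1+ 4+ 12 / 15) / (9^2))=14616 * sqrt(770) / 26615+ 110432 / 5323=35.98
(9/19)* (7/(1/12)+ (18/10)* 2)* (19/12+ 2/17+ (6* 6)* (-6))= -28722069/3230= -8892.28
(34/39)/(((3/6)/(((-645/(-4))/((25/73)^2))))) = 3895499/1625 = 2397.23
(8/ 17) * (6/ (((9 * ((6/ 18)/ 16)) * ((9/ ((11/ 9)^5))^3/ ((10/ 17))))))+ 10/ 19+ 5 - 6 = -187214795447117449081/ 824169642415822173411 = -0.23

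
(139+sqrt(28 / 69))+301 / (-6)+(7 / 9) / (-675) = 2 * sqrt(483) / 69+1079311 / 12150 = 89.47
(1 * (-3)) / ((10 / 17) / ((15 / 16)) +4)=-153 / 236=-0.65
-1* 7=-7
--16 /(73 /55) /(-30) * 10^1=-880 /219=-4.02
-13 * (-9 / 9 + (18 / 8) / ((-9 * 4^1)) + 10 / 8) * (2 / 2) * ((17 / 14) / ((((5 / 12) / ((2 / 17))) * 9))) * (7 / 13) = -1 / 20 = -0.05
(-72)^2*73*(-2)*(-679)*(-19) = -9764302464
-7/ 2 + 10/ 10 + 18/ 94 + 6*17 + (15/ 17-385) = -454513/ 1598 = -284.43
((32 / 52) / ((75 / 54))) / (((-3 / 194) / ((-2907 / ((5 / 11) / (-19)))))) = -5657626656 / 1625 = -3481616.40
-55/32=-1.72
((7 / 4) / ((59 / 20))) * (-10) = -350 / 59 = -5.93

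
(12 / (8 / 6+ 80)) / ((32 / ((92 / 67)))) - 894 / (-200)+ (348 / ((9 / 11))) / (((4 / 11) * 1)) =2879233459 / 2452200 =1174.14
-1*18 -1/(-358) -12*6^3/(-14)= 418867/2506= 167.15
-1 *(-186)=186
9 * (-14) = -126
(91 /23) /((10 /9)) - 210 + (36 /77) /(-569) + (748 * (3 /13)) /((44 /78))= 1003265607 /10076990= 99.56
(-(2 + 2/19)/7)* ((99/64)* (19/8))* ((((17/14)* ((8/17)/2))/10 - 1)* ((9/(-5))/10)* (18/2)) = -136323/78400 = -1.74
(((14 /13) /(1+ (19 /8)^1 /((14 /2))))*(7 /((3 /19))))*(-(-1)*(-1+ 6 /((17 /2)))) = -104272 /9945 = -10.48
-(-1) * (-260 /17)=-260 /17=-15.29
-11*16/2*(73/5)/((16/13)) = -10439/10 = -1043.90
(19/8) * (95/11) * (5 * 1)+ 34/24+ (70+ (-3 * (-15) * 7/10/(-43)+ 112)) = 3238055/11352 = 285.24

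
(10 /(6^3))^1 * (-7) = -35 /108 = -0.32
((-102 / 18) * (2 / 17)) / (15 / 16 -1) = 32 / 3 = 10.67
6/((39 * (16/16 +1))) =1/13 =0.08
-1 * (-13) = 13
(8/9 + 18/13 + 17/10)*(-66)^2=1125058/65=17308.58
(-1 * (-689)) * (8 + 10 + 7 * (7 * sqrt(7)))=12402 + 33761 * sqrt(7)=101725.21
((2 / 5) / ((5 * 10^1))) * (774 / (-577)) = -0.01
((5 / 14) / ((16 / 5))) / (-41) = -25 / 9184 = -0.00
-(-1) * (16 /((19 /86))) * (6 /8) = 54.32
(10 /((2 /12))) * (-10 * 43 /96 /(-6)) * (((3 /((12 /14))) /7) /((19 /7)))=7525 /912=8.25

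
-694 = -694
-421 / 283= -1.49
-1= -1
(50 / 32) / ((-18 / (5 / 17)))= -125 / 4896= -0.03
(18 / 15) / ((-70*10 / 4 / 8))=-0.05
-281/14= -20.07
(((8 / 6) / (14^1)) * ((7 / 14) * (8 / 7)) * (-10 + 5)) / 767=-40 / 112749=-0.00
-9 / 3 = -3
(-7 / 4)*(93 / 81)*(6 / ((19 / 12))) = -434 / 57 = -7.61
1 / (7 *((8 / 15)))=15 / 56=0.27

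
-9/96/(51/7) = -7/544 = -0.01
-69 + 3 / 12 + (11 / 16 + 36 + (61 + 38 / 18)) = 4471 / 144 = 31.05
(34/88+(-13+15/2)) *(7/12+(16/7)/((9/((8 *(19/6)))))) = -132625/3696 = -35.88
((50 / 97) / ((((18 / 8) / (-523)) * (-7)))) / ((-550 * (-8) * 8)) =523 / 1075536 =0.00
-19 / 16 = -1.19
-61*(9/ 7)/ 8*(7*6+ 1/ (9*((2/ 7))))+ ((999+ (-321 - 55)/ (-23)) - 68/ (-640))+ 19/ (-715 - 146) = 1900674541/ 3168480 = 599.87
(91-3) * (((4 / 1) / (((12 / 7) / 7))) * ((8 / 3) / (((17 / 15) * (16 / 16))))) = 172480 / 51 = 3381.96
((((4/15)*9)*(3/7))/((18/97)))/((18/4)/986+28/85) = 382568/23051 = 16.60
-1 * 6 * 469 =-2814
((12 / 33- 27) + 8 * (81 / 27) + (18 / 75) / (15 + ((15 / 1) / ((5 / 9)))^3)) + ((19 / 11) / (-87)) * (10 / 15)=-624341654 / 235637325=-2.65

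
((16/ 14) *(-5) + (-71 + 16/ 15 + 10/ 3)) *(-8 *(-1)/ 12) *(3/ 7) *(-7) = 5062/ 35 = 144.63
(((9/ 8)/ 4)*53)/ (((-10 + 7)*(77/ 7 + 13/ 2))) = -159/ 560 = -0.28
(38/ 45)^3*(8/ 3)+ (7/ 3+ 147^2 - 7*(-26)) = 5958191476/ 273375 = 21794.94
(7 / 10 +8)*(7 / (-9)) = -6.77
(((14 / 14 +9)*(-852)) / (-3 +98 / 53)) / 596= 112890 / 9089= 12.42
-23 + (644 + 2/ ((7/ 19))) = 4385/ 7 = 626.43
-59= -59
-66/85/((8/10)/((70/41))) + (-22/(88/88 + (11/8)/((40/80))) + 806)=8348069/10455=798.48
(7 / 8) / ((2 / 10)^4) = 4375 / 8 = 546.88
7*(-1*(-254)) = 1778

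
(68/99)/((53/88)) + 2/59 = 33050/28143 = 1.17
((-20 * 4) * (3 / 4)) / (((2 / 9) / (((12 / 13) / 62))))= -1620 / 403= -4.02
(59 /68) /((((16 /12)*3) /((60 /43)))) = 885 /2924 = 0.30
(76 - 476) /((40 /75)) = -750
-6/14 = -3/7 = -0.43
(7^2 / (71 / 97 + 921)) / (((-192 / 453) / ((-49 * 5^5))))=109898271875 / 5722112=19205.89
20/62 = 0.32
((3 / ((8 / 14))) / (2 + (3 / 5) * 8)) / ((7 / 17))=15 / 8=1.88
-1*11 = -11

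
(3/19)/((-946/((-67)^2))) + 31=543727/17974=30.25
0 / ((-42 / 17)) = 0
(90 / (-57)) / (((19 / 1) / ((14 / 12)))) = -35 / 361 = -0.10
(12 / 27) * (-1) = -4 / 9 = -0.44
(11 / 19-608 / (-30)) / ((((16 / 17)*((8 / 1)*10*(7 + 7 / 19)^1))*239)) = 100997 / 642432000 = 0.00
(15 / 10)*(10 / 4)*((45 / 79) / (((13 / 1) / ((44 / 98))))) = 7425 / 100646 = 0.07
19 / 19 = 1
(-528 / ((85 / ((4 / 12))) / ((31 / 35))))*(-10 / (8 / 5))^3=213125 / 476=447.74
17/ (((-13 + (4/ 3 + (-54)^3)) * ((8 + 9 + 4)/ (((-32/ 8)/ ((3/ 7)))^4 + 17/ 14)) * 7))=-0.01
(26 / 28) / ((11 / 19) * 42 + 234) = 247 / 68712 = 0.00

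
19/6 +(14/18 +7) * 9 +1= 74.17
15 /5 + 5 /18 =59 /18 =3.28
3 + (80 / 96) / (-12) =211 / 72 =2.93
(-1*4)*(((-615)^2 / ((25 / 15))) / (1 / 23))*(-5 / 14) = 52195050 / 7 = 7456435.71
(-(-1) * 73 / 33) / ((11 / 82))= 5986 / 363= 16.49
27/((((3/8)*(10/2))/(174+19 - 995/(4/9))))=-147294/5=-29458.80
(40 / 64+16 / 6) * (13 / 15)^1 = 1027 / 360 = 2.85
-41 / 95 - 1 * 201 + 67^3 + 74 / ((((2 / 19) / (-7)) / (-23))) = 39305734 / 95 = 413744.57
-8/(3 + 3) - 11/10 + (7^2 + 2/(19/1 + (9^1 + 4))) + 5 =12391/240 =51.63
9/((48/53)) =159/16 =9.94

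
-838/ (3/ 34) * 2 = -56984/ 3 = -18994.67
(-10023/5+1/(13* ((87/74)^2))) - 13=-992601556/491985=-2017.54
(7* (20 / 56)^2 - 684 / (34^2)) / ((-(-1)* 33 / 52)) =31681 / 66759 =0.47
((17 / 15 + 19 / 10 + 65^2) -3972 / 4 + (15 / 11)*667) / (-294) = -1367711 / 97020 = -14.10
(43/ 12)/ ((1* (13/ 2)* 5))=43/ 390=0.11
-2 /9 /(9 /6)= -4 /27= -0.15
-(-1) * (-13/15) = -13/15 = -0.87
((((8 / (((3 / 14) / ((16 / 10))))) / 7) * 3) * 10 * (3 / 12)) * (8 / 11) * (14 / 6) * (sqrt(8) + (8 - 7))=3584 / 33 + 7168 * sqrt(2) / 33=415.79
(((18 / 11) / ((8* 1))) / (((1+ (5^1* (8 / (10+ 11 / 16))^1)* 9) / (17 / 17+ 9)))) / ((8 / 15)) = 0.11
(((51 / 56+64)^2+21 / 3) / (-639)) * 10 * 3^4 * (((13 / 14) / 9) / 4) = -860286505 / 6234368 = -137.99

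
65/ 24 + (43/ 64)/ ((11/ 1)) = 5849/ 2112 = 2.77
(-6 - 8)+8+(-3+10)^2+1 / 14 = 603 / 14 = 43.07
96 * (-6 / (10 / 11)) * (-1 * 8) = 25344 / 5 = 5068.80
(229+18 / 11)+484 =7861 / 11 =714.64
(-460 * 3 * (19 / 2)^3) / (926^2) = -2366355 / 1714952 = -1.38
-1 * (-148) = 148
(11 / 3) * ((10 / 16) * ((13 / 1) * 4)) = 715 / 6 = 119.17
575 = 575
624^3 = 242970624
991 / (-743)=-991 / 743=-1.33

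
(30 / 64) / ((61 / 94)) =705 / 976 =0.72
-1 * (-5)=5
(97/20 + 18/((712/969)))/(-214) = -26119/190460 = -0.14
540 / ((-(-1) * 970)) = 54 / 97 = 0.56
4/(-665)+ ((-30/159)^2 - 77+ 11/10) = -56689919/747194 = -75.87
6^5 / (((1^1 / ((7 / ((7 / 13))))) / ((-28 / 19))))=-2830464 / 19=-148971.79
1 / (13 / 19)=19 / 13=1.46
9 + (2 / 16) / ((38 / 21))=2757 / 304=9.07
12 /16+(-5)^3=-497 /4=-124.25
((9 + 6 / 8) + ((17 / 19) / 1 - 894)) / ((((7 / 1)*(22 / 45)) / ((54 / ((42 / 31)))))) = -842879925 / 81928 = -10288.06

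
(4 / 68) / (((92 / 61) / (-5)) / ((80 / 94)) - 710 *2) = -3050 / 73645377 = -0.00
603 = 603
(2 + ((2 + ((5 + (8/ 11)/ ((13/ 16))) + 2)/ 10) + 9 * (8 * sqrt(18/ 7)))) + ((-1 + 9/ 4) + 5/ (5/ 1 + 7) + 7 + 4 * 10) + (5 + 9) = 289387/ 4290 + 216 * sqrt(14)/ 7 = 182.91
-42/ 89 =-0.47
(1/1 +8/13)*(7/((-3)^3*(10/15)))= -49/78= -0.63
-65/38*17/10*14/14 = -221/76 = -2.91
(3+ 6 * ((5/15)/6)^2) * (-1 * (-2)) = 163/27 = 6.04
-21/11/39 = -7/143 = -0.05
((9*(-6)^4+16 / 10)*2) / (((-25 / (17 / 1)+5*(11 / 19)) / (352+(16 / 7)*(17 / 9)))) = 5837392.17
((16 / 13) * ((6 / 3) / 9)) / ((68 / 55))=440 / 1989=0.22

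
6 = 6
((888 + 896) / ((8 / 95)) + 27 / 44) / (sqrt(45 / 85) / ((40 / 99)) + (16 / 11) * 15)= 507098848000 / 518682237 - 3383766210 * sqrt(17) / 172894079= 896.97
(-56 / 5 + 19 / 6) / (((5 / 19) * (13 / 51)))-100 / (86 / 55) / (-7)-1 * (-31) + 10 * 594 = 5860.38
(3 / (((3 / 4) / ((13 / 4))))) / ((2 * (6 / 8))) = 26 / 3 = 8.67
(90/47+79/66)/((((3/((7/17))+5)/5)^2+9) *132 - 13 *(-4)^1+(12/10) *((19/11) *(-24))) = 11824925/7551303504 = 0.00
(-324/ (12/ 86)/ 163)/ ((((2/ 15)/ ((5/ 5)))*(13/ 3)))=-52245/ 2119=-24.66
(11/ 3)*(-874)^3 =-7343903864/ 3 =-2447967954.67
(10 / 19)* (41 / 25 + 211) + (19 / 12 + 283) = 452009 / 1140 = 396.50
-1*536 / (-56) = 9.57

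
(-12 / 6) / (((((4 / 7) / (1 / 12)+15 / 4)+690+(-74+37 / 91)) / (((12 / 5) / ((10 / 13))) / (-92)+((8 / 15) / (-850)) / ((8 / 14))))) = 0.00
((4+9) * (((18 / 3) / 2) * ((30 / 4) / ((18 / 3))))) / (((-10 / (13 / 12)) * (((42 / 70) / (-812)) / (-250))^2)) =-5440875781250 / 9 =-604541753472.22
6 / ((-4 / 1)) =-3 / 2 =-1.50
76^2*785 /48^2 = 283385 /144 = 1967.95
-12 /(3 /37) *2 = -296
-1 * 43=-43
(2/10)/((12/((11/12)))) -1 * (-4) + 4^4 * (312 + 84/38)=1100445329/13680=80441.91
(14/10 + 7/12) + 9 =659/60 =10.98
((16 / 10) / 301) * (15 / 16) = 3 / 602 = 0.00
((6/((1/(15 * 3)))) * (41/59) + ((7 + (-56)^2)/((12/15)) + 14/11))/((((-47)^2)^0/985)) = 10529077715/2596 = 4055885.10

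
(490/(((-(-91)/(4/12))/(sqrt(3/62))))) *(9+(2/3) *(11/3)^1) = 3605 *sqrt(186)/10881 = 4.52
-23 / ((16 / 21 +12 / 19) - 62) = 9177 / 24182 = 0.38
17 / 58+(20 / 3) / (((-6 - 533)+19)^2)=344789 / 1176240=0.29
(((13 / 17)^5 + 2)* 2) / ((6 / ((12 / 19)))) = 12844028 / 26977283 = 0.48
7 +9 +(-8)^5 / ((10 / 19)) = -311216 / 5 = -62243.20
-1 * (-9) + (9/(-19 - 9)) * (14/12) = 69/8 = 8.62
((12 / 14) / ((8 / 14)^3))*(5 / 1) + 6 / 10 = 3771 / 160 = 23.57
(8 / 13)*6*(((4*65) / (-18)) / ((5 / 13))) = -416 / 3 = -138.67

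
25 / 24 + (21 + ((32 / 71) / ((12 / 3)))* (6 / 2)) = 38135 / 1704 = 22.38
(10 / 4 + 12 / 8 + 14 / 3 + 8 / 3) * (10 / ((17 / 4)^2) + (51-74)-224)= -47482 / 17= -2793.06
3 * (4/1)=12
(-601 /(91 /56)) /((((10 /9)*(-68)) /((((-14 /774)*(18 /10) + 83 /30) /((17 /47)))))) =298881507 /8077550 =37.00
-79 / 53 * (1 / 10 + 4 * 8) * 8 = -101436 / 265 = -382.78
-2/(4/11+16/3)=-33/94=-0.35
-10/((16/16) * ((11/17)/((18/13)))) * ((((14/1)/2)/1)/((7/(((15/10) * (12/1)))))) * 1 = -55080/143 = -385.17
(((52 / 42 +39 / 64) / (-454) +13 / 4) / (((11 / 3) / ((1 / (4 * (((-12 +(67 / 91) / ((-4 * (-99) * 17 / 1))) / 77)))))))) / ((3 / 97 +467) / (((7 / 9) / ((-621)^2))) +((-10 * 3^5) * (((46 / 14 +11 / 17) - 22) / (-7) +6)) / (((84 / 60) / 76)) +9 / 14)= -19063039037933891 / 3093257143130064692942528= -0.00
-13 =-13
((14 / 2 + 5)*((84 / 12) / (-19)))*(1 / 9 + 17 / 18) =-14 / 3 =-4.67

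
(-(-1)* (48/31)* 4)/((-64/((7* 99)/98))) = -297/434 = -0.68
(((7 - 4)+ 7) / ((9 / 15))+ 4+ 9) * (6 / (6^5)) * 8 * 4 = 178 / 243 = 0.73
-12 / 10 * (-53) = 318 / 5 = 63.60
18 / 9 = 2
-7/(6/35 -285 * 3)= 245/29919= 0.01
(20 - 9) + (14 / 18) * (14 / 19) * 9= 307 / 19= 16.16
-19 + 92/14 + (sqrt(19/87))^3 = -87/7 + 19*sqrt(1653)/7569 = -12.33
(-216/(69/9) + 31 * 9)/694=5769/15962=0.36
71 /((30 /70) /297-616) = -49203 /426887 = -0.12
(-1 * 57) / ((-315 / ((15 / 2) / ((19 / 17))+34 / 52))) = 1819 / 1365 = 1.33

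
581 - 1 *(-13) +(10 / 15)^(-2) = 2385 / 4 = 596.25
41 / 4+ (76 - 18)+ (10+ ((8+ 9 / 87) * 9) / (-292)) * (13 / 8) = 84.09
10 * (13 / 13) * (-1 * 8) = -80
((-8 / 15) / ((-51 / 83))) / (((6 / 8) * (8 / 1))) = 332 / 2295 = 0.14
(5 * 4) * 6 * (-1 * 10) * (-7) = 8400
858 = 858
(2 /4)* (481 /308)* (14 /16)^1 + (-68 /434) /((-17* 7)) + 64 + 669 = 784584655 /1069376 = 733.68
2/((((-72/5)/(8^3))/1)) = -640/9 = -71.11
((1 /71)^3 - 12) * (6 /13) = -5.54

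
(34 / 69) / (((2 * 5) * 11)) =17 / 3795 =0.00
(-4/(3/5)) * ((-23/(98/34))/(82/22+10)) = 86020/22197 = 3.88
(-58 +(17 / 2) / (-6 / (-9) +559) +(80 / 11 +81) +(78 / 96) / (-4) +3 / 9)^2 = 11634669462015625 / 12574456418304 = 925.26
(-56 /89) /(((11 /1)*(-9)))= 56 /8811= 0.01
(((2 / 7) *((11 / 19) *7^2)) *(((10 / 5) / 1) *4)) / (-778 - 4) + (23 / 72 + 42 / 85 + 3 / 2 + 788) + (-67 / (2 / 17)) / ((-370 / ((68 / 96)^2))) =2504739951871 / 3166536960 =791.00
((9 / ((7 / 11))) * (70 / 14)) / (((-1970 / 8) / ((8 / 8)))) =-396 / 1379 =-0.29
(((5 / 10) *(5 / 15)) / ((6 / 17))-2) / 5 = -11 / 36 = -0.31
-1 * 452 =-452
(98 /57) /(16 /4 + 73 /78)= 0.35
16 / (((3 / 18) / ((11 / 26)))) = 528 / 13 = 40.62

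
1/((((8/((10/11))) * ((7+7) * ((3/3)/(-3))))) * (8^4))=-15/2523136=-0.00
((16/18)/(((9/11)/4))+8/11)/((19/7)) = 31640/16929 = 1.87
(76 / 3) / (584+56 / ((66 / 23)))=209 / 4979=0.04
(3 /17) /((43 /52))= 156 /731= 0.21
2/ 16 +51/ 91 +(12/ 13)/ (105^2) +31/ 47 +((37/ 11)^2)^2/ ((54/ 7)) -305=-679479646043899/ 2367019254600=-287.06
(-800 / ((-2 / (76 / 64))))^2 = 225625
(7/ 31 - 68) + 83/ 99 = -205426/ 3069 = -66.94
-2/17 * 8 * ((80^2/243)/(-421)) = 102400/1739151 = 0.06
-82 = -82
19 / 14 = 1.36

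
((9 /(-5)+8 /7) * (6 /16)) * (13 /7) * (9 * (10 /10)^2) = -8073 /1960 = -4.12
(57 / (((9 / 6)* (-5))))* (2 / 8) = -19 / 10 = -1.90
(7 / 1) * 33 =231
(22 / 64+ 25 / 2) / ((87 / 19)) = 2603 / 928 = 2.80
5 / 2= 2.50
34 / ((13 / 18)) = 612 / 13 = 47.08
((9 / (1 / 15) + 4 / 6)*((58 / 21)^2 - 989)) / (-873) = 176143495 / 1154979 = 152.51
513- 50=463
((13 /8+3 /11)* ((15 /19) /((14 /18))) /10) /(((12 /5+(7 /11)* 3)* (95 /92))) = 34569 /798532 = 0.04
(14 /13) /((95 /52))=56 /95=0.59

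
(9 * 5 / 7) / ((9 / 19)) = 95 / 7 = 13.57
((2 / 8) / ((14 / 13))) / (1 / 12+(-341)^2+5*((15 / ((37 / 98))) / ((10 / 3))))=1443 / 723173654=0.00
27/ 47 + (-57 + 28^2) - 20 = 33256/ 47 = 707.57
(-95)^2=9025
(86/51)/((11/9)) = 258/187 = 1.38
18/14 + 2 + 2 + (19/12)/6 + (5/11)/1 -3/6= 30515/5544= 5.50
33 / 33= 1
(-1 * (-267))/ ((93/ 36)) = 3204/ 31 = 103.35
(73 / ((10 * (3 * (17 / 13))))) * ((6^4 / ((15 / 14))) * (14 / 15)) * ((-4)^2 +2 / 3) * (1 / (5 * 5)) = 2976064 / 2125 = 1400.50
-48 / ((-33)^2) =-16 / 363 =-0.04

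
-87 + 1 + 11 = -75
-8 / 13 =-0.62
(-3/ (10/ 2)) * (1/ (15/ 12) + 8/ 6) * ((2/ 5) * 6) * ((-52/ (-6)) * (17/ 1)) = -56576/ 125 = -452.61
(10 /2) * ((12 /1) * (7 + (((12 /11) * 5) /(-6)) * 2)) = 3420 /11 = 310.91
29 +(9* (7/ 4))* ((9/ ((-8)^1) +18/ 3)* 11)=27955/ 32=873.59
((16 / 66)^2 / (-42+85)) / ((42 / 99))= 32 / 9933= 0.00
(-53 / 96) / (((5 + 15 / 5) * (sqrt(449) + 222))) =-1961 / 6250880 + 53 * sqrt(449) / 37505280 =-0.00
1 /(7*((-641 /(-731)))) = 731 /4487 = 0.16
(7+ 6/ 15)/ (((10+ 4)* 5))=37/ 350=0.11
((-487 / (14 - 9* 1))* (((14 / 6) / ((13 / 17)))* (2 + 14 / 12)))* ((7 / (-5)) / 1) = 7707749 / 5850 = 1317.56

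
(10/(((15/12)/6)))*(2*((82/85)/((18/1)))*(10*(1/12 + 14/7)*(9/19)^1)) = 16400/323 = 50.77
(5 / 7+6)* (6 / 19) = 282 / 133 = 2.12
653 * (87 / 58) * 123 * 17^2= 69636573 / 2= 34818286.50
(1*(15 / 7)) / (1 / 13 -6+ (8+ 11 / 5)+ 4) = 975 / 3766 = 0.26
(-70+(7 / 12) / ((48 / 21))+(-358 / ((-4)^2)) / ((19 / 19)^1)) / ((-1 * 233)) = 17687 / 44736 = 0.40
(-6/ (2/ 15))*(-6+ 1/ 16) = 4275/ 16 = 267.19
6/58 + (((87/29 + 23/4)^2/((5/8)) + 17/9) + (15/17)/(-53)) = 58543655/470322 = 124.48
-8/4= -2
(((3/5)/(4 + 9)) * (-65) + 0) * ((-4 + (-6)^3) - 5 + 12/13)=8739/13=672.23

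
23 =23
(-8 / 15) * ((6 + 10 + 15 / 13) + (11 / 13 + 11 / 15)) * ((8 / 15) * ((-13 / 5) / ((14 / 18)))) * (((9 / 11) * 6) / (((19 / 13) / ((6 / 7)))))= 328243968 / 6400625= 51.28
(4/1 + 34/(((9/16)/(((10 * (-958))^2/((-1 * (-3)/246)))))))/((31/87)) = 118724887885844/93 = 1276611697697.25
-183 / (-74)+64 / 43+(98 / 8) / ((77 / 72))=15.42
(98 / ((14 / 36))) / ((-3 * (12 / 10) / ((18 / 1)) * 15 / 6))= -504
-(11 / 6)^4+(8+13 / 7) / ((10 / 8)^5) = -228701699 / 28350000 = -8.07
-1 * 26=-26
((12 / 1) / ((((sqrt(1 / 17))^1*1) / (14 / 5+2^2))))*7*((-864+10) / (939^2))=-813008*sqrt(17) / 1469535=-2.28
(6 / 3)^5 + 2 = 34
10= 10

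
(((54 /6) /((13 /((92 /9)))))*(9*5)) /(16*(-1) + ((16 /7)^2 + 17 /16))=-649152 /19799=-32.79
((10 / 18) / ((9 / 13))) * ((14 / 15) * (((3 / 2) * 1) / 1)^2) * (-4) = -182 / 27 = -6.74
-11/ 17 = -0.65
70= 70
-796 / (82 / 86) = -34228 / 41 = -834.83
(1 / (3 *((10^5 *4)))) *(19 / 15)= 19 / 18000000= 0.00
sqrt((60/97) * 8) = 4 * sqrt(2910)/97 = 2.22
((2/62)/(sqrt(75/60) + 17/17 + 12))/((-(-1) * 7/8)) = 416/145607- 16 * sqrt(5)/145607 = 0.00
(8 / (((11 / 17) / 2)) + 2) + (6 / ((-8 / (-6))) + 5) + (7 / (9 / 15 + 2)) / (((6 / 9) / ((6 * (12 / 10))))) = 18677 / 286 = 65.30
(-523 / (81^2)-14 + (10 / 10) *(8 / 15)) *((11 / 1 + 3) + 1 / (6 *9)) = -336402473 / 1771470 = -189.90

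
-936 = -936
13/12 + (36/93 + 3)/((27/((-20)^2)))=57209/1116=51.26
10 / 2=5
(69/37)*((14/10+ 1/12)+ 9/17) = 47219/12580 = 3.75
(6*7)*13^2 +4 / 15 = 106474 / 15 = 7098.27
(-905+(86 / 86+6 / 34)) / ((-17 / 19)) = 291935 / 289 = 1010.16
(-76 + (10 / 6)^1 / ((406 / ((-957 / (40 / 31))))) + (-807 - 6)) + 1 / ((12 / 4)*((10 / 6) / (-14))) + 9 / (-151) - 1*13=-76772383 / 84560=-907.90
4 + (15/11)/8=367/88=4.17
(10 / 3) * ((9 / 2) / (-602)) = -15 / 602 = -0.02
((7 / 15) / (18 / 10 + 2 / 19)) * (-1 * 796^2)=-84270928 / 543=-155195.08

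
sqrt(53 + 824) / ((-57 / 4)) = -4 * sqrt(877) / 57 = -2.08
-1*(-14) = 14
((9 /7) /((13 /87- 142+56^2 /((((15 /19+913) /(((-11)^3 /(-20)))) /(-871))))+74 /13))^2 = 195204466162055025 /4679369689309272195764244481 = 0.00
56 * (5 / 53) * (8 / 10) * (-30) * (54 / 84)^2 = -19440 / 371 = -52.40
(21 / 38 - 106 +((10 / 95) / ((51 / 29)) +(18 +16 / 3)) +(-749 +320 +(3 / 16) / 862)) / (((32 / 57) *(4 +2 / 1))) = -2276651367 / 15005696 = -151.72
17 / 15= 1.13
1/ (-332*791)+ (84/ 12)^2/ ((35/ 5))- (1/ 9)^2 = 148638311/ 21271572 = 6.99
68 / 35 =1.94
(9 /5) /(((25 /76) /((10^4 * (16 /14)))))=437760 /7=62537.14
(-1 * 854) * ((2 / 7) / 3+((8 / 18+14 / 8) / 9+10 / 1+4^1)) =-1983781 / 162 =-12245.56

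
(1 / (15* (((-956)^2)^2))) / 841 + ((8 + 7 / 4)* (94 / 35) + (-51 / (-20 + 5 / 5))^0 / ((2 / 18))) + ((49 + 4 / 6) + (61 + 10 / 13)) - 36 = 106071863320609376987 / 958871071120784640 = 110.62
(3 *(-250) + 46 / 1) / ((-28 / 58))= 10208 / 7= 1458.29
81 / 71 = 1.14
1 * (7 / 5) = 7 / 5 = 1.40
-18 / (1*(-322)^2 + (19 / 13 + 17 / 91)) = -819 / 4717697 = -0.00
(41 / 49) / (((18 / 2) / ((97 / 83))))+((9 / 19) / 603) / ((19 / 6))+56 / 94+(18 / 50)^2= 21695526663502 / 26006179854375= 0.83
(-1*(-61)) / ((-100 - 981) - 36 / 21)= -427 / 7579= -0.06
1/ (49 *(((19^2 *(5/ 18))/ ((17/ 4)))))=153/ 176890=0.00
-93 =-93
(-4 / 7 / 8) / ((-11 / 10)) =5 / 77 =0.06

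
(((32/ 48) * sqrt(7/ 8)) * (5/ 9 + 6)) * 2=59 * sqrt(14)/ 27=8.18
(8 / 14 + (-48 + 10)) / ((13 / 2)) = -524 / 91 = -5.76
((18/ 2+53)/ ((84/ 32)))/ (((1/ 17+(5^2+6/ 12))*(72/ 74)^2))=1442926/ 1478169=0.98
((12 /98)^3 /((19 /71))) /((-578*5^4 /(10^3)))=-0.00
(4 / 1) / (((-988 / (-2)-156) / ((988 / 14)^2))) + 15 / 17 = 49831 / 833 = 59.82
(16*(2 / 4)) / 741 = 8 / 741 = 0.01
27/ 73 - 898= -65527/ 73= -897.63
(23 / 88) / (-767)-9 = -607487 / 67496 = -9.00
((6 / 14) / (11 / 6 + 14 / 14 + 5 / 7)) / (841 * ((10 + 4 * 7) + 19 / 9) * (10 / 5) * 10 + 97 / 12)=648 / 3618967279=0.00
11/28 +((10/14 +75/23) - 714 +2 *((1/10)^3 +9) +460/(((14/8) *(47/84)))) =-419671029/1891750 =-221.84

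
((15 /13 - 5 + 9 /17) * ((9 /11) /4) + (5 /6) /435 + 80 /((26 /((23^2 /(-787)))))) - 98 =-201225279529 /1997377668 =-100.74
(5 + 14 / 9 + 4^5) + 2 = 1032.56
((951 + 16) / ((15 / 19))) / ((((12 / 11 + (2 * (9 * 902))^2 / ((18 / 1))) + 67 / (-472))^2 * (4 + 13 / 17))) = 443143887296 / 369711756719963429320485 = 0.00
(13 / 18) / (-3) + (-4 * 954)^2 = 786340211 / 54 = 14561855.76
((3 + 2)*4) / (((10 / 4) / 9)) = 72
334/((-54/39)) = -241.22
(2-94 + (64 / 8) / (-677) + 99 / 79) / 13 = -4854045 / 695279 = -6.98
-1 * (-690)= 690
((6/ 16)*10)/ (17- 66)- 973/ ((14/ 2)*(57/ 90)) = -817605/ 3724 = -219.55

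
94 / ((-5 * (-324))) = 47 / 810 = 0.06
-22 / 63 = -0.35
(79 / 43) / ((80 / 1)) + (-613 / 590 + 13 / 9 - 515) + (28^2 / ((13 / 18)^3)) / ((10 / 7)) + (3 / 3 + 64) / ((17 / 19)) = 69238402868777 / 68223177360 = 1014.88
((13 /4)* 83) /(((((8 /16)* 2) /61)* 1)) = 65819 /4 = 16454.75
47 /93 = 0.51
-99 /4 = -24.75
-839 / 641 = -1.31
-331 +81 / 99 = -3632 / 11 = -330.18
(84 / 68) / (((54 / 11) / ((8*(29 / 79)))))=8932 / 12087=0.74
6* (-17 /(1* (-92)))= 51 /46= 1.11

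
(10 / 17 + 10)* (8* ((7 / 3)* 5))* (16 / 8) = 33600 / 17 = 1976.47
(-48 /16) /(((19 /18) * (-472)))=0.01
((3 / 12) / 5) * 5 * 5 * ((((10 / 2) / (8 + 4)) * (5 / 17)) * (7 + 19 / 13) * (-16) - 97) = -376555 / 2652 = -141.99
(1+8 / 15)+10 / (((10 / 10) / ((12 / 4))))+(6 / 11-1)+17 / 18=31703 / 990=32.02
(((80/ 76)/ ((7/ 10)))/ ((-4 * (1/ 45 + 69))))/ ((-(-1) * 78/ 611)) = -17625/ 413098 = -0.04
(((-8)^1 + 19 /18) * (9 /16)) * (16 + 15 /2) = -5875 /64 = -91.80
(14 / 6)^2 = 49 / 9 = 5.44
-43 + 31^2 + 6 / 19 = 17448 / 19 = 918.32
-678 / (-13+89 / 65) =7345 / 126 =58.29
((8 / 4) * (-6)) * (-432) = 5184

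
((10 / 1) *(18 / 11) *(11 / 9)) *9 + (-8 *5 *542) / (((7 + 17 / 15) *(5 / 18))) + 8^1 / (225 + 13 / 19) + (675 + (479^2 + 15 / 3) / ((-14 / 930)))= -498630708641 / 32696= -15250511.03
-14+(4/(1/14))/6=-14/3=-4.67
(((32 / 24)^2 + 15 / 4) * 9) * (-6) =-597 / 2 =-298.50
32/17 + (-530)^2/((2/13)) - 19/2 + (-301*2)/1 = 62058173/34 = 1825240.38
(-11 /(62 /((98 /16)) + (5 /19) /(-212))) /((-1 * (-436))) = -542773 /217743087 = -0.00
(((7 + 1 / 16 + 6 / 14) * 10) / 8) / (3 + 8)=4195 / 4928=0.85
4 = 4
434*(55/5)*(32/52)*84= 3208128/13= 246779.08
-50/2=-25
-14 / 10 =-1.40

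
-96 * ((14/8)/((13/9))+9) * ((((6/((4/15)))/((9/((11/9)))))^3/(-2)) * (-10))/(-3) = 49080625/1053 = 46610.28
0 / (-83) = 0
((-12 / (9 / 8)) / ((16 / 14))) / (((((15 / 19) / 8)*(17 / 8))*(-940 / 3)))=8512 / 59925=0.14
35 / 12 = 2.92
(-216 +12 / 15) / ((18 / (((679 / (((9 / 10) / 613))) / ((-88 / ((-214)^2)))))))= 2563776012574 / 891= 2877414155.53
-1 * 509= -509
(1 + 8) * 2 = 18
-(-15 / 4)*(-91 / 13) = -105 / 4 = -26.25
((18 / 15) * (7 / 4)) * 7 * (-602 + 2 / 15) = -221186 / 25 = -8847.44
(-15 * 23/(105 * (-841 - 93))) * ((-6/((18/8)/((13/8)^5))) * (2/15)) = -8539739/602542080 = -0.01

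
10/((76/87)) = 435/38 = 11.45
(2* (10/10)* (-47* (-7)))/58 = 329/29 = 11.34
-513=-513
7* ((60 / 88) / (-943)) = -105 / 20746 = -0.01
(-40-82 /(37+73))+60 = 1059 /55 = 19.25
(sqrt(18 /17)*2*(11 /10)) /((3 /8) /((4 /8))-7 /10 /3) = 396*sqrt(34) /527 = 4.38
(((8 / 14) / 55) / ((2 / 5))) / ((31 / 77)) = 2 / 31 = 0.06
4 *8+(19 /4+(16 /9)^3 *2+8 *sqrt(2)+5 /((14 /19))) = 8 *sqrt(2)+1118027 /20412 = 66.09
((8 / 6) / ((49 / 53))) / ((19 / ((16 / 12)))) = 0.10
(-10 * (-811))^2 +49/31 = 2038935149/31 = 65772101.58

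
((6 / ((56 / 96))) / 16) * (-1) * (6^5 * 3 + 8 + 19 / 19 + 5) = -15005.57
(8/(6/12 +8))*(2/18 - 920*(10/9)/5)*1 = -9808/51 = -192.31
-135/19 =-7.11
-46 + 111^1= 65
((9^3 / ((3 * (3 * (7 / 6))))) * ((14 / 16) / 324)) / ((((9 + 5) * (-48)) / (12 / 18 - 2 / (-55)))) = -29 / 147840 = -0.00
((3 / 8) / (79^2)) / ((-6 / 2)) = -1 / 49928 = -0.00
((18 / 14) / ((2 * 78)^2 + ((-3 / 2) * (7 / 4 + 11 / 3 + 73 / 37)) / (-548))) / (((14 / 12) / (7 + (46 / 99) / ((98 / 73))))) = 34682665728 / 104257347730459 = 0.00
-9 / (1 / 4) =-36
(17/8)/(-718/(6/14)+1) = -51/40184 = -0.00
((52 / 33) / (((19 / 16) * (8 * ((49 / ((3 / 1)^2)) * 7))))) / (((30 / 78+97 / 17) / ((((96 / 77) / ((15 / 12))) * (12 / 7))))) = 158865408 / 130021220945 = 0.00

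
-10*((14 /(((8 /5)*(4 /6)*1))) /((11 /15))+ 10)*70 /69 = -429625 /1518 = -283.02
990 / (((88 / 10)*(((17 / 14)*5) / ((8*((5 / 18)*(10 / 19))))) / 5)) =35000 / 323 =108.36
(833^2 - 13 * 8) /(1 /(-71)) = -49258735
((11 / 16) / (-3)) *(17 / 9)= -187 / 432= -0.43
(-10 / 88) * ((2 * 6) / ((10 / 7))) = -21 / 22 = -0.95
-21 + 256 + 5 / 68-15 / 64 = 255505 / 1088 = 234.84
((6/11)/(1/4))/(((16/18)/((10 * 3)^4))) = 21870000/11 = 1988181.82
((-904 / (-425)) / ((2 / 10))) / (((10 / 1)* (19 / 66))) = 29832 / 8075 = 3.69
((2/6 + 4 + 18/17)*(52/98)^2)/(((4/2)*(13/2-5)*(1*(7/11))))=2044900/2571471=0.80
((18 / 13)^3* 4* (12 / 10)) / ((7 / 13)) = 139968 / 5915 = 23.66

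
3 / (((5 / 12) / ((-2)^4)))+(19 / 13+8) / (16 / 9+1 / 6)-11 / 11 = 10835 / 91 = 119.07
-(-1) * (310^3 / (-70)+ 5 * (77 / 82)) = -244283505 / 574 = -425581.02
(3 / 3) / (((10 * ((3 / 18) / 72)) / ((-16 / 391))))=-3456 / 1955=-1.77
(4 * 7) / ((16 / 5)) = 35 / 4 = 8.75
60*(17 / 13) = 1020 / 13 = 78.46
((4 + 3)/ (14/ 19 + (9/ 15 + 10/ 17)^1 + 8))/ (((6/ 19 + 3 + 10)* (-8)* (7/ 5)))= -153425/ 32442696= -0.00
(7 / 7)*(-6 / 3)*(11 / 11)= -2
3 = 3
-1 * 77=-77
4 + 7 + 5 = 16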